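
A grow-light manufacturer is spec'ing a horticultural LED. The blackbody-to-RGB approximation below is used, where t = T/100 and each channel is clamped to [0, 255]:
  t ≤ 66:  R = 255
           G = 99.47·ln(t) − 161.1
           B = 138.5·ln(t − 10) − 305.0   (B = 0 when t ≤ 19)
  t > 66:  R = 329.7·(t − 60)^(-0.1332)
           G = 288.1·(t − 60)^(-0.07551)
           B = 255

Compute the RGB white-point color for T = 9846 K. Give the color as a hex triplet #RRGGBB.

#CBDBFF

t = 9846/100 = 98.46; the t > 66 branch applies.
R = 329.7·(98.46 − 60)^(-0.1332) = 329.7·38.46^(-0.1332) = 329.7·0.61500 = 202.766.
G = 288.1·(98.46 − 60)^(-0.07551) = 288.1·38.46^(-0.07551) = 288.1·0.75913 = 218.705.
B = 255 by definition for t > 66.
Rounded: (203, 219, 255).
In hex: #CBDBFF.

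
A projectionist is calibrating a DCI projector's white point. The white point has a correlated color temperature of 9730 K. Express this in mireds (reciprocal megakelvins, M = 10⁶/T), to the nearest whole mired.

103 mireds

M = 10⁶ / 9730 = 102.775 → 103 mireds.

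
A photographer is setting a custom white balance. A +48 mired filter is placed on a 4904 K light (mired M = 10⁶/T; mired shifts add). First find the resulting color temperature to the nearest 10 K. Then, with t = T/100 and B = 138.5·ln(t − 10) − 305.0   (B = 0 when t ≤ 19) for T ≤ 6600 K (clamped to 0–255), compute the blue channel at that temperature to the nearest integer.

M_in = 10⁶/4904 = 203.92; M_out = 203.92 + (+48) = 251.92.
T_out = 10⁶/251.92 = 3969.6 K → 3970 K; t = 39.7.
B = 138.5·ln(39.7 − 10) − 305.0 = 138.5·ln 29.7 − 305.0 = 138.5·3.3911 − 305.0 = 164.674.
Rounded: 165.

165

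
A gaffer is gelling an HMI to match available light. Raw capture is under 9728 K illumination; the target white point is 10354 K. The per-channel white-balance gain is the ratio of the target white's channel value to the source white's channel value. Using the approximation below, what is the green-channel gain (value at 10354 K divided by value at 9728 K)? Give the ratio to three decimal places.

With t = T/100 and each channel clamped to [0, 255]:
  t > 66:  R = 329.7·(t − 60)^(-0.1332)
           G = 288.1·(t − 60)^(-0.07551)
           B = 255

0.988

At 9728 K (t = 97.28):
  G = 288.1·(97.28 − 60)^(-0.07551) = 288.1·37.28^(-0.07551) = 288.1·0.76092 = 219.220.
At 10354 K (t = 103.54):
  G = 288.1·(103.54 − 60)^(-0.07551) = 288.1·43.54^(-0.07551) = 288.1·0.75205 = 216.666.
Gain = 216.666 / 219.220 = 0.9883 → 0.988.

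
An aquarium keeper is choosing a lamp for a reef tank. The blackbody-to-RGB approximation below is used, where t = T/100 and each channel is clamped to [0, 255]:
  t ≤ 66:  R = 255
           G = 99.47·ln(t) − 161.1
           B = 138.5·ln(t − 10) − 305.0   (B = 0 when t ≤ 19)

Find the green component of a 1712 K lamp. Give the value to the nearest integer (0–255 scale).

t = 1712/100 = 17.12; the t ≤ 66 branch applies.
G = 99.47·ln 17.12 − 161.1 = 99.47·2.8402 − 161.1 = 121.419.
Rounded: 121.

121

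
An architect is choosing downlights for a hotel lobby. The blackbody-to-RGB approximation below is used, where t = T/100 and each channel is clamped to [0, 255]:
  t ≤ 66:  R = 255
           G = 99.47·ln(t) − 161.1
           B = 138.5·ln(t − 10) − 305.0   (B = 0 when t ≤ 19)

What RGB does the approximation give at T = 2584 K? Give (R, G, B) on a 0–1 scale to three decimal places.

t = 2584/100 = 25.84; the t ≤ 66 branch applies.
R = 255 by definition for t ≤ 66.
G = 99.47·ln 25.84 − 161.1 = 99.47·3.2519 − 161.1 = 162.369.
B = 138.5·ln(25.84 − 10) − 305.0 = 138.5·ln 15.84 − 305.0 = 138.5·2.7625 − 305.0 = 77.612.
Dividing each by 255: (1.0000, 0.6367, 0.3044) → (1.000, 0.637, 0.304).

(1.000, 0.637, 0.304)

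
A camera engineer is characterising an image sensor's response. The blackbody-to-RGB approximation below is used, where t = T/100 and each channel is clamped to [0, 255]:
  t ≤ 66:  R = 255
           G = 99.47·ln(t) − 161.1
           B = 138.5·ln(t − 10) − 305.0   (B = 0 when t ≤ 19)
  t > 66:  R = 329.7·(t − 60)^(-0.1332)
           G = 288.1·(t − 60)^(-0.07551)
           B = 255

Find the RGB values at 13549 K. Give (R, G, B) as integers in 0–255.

t = 13549/100 = 135.49; the t > 66 branch applies.
R = 329.7·(135.49 − 60)^(-0.1332) = 329.7·75.49^(-0.1332) = 329.7·0.56217 = 185.346.
G = 288.1·(135.49 − 60)^(-0.07551) = 288.1·75.49^(-0.07551) = 288.1·0.72144 = 207.847.
B = 255 by definition for t > 66.
Rounded: (185, 208, 255).

(185, 208, 255)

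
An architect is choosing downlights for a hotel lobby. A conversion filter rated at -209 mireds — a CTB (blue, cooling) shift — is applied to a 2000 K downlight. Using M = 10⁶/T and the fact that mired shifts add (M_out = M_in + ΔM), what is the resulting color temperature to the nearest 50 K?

3450 K

M_in = 10⁶/2000 = 500.00 mireds.
M_out = 500.00 + (-209) = 291.00 mireds.
T_out = 10⁶/291.00 = 3436.4 K → 3450 K.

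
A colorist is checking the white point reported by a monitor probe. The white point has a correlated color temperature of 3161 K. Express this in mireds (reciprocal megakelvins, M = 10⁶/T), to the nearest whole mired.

316 mireds

M = 10⁶ / 3161 = 316.356 → 316 mireds.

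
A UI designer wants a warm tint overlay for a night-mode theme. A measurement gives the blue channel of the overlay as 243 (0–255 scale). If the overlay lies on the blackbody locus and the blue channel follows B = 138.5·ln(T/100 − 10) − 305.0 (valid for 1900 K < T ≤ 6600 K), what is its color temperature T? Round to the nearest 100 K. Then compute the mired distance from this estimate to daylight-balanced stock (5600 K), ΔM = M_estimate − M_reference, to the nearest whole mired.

ln(t − 10) = (243 + 305.0) / 138.5 = 3.9567.
t − 10 = e^3.9567 = 52.283, so t = 62.283.
T = 100·t = 6228 K → 6200 K to the nearest 100 K.
M_estimate = 10⁶/6200 = 161.29; M_reference = 10⁶/5600 = 178.57.
ΔM = 161.29 − 178.57 = -17.28 → -17 mireds.

-17 mireds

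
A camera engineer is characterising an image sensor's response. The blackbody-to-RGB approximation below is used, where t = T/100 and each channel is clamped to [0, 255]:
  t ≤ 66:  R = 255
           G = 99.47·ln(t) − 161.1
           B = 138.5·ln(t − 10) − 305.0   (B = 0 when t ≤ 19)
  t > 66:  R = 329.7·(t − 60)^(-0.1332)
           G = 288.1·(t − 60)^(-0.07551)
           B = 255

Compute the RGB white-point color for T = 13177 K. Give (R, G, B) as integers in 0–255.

(187, 209, 255)

t = 13177/100 = 131.77; the t > 66 branch applies.
R = 329.7·(131.77 − 60)^(-0.1332) = 329.7·71.77^(-0.1332) = 329.7·0.56596 = 186.598.
G = 288.1·(131.77 − 60)^(-0.07551) = 288.1·71.77^(-0.07551) = 288.1·0.72420 = 208.642.
B = 255 by definition for t > 66.
Rounded: (187, 209, 255).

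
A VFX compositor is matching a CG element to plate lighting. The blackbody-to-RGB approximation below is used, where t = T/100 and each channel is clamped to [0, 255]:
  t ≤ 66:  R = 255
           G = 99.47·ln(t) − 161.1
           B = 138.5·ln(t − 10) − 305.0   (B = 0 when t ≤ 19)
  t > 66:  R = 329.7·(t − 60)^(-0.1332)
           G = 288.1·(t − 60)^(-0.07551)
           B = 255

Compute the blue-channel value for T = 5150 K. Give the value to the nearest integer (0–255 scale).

t = 5150/100 = 51.5; the t ≤ 66 branch applies.
B = 138.5·ln(51.5 − 10) − 305.0 = 138.5·ln 41.5 − 305.0 = 138.5·3.7257 − 305.0 = 211.009.
Rounded: 211.

211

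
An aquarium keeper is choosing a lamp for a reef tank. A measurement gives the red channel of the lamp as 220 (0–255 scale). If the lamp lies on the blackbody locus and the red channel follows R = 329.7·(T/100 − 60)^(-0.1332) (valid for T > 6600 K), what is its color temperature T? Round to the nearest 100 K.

8100 K

(t − 60)^(-0.1332) = 220/329.7 = 0.66727.
t − 60 = 0.66727^(1/-0.1332) = 0.66727^(-7.508) = 20.847, so t = 80.847.
T = 100·t = 8085 K → 8100 K to the nearest 100 K.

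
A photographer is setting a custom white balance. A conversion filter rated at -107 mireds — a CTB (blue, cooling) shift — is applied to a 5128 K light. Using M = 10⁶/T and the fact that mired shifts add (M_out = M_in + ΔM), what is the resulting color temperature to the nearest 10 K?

11360 K

M_in = 10⁶/5128 = 195.01 mireds.
M_out = 195.01 + (-107) = 88.01 mireds.
T_out = 10⁶/88.01 = 11362.6 K → 11360 K.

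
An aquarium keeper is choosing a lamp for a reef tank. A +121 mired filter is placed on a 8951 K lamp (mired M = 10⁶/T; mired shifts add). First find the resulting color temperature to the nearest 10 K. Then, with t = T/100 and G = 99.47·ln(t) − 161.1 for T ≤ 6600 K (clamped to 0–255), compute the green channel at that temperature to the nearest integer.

M_in = 10⁶/8951 = 111.72; M_out = 111.72 + (+121) = 232.72.
T_out = 10⁶/232.72 = 4297.0 K → 4300 K; t = 43.
G = 99.47·ln 43 − 161.1 = 99.47·3.7612 − 161.1 = 213.027.
Rounded: 213.

213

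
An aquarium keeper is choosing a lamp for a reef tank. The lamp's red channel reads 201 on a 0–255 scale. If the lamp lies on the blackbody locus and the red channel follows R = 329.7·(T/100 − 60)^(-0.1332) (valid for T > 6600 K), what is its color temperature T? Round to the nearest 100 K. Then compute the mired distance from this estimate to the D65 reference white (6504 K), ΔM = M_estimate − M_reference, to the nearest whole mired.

(t − 60)^(-0.1332) = 201/329.7 = 0.60965.
t − 60 = 0.60965^(1/-0.1332) = 0.60965^(-7.508) = 41.071, so t = 101.071.
T = 100·t = 10107 K → 10100 K to the nearest 100 K.
M_estimate = 10⁶/10100 = 99.01; M_reference = 10⁶/6504 = 153.75.
ΔM = 99.01 − 153.75 = -54.74 → -55 mireds.

-55 mireds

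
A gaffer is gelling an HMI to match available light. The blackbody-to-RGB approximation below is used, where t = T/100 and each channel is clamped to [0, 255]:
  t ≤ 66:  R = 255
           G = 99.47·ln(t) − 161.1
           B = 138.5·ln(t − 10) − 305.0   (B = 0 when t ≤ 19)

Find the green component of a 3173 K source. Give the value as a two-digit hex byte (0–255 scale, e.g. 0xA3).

t = 3173/100 = 31.73; the t ≤ 66 branch applies.
G = 99.47·ln 31.73 − 161.1 = 99.47·3.4573 − 161.1 = 182.794.
Rounded: 183; in hex, 0xB7.

0xB7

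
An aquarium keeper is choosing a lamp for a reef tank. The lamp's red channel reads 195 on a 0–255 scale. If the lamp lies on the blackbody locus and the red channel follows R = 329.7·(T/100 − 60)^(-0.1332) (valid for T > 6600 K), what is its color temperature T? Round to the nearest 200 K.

11200 K

(t − 60)^(-0.1332) = 195/329.7 = 0.59145.
t − 60 = 0.59145^(1/-0.1332) = 0.59145^(-7.508) = 51.564, so t = 111.564.
T = 100·t = 11156 K → 11200 K to the nearest 200 K.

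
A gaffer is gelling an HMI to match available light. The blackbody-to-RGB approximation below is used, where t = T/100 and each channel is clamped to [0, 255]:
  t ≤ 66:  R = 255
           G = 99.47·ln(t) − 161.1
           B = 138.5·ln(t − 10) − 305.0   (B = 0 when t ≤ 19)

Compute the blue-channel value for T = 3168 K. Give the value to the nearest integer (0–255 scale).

121

t = 3168/100 = 31.68; the t ≤ 66 branch applies.
B = 138.5·ln(31.68 − 10) − 305.0 = 138.5·ln 21.68 − 305.0 = 138.5·3.0764 − 305.0 = 121.080.
Rounded: 121.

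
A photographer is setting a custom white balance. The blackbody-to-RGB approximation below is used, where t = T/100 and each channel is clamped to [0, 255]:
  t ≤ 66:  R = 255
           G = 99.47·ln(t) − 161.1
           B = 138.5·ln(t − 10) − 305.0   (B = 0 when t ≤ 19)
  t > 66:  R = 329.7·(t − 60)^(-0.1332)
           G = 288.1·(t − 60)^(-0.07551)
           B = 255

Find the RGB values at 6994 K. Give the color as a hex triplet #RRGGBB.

#F3F2FF

t = 6994/100 = 69.94; the t > 66 branch applies.
R = 329.7·(69.94 − 60)^(-0.1332) = 329.7·9.94^(-0.1332) = 329.7·0.73646 = 242.810.
G = 288.1·(69.94 − 60)^(-0.07551) = 288.1·9.94^(-0.07551) = 288.1·0.84079 = 242.231.
B = 255 by definition for t > 66.
Rounded: (243, 242, 255).
In hex: #F3F2FF.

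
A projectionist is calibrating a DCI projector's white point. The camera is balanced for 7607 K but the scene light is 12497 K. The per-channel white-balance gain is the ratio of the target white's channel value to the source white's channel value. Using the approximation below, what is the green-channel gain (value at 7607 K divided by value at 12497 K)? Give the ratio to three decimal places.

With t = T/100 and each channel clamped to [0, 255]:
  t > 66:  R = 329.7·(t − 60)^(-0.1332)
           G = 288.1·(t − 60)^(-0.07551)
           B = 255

At 12497 K (t = 124.97):
  G = 288.1·(124.97 − 60)^(-0.07551) = 288.1·64.97^(-0.07551) = 288.1·0.72966 = 210.216.
At 7607 K (t = 76.07):
  G = 288.1·(76.07 − 60)^(-0.07551) = 288.1·16.07^(-0.07551) = 288.1·0.81084 = 233.602.
Gain = 233.602 / 210.216 = 1.1112 → 1.111.

1.111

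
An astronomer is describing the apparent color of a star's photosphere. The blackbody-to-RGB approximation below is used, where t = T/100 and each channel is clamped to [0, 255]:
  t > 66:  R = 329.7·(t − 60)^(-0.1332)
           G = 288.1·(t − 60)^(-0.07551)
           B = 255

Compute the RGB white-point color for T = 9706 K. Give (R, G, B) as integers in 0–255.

t = 9706/100 = 97.06; the t > 66 branch applies.
R = 329.7·(97.06 − 60)^(-0.1332) = 329.7·37.06^(-0.1332) = 329.7·0.61805 = 203.770.
G = 288.1·(97.06 − 60)^(-0.07551) = 288.1·37.06^(-0.07551) = 288.1·0.76126 = 219.318.
B = 255 by definition for t > 66.
Rounded: (204, 219, 255).

(204, 219, 255)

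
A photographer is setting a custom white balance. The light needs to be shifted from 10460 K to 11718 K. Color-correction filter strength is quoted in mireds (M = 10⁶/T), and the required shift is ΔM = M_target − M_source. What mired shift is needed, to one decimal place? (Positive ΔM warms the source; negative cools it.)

-10.3 mireds

M_source = 10⁶/10460 = 95.602; M_target = 10⁶/11718 = 85.339.
ΔM = 85.339 − 95.602 = -10.263 → -10.3 mireds, a cooling shift.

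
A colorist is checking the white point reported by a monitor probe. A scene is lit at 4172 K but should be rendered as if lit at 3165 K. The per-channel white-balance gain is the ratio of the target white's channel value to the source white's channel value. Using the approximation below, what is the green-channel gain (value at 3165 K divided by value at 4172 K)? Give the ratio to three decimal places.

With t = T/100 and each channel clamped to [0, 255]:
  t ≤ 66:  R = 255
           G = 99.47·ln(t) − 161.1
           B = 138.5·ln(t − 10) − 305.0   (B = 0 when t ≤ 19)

At 4172 K (t = 41.72):
  G = 99.47·ln 41.72 − 161.1 = 99.47·3.7310 − 161.1 = 210.021.
At 3165 K (t = 31.65):
  G = 99.47·ln 31.65 − 161.1 = 99.47·3.4547 − 161.1 = 182.543.
Gain = 182.543 / 210.021 = 0.8692 → 0.869.

0.869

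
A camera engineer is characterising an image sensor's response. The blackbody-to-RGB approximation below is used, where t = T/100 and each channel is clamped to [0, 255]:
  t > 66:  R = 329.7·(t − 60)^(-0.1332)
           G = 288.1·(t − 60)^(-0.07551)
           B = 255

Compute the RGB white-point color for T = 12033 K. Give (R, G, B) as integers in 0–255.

t = 12033/100 = 120.33; the t > 66 branch applies.
R = 329.7·(120.33 − 60)^(-0.1332) = 329.7·60.33^(-0.1332) = 329.7·0.57921 = 190.964.
G = 288.1·(120.33 − 60)^(-0.07551) = 288.1·60.33^(-0.07551) = 288.1·0.73376 = 211.395.
B = 255 by definition for t > 66.
Rounded: (191, 211, 255).

(191, 211, 255)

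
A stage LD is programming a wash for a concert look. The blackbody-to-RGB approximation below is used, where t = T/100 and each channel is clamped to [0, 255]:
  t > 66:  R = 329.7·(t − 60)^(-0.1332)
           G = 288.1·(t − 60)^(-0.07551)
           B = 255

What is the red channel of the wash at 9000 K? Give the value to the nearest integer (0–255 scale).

210

t = 9000/100 = 90; the t > 66 branch applies.
R = 329.7·(90 − 60)^(-0.1332) = 329.7·30^(-0.1332) = 329.7·0.63569 = 209.588.
Rounded: 210.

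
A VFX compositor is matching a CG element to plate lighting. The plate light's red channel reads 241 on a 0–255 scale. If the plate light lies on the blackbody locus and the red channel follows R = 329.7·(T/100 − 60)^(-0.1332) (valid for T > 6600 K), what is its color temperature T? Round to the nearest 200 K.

(t − 60)^(-0.1332) = 241/329.7 = 0.73097.
t − 60 = 0.73097^(1/-0.1332) = 0.73097^(-7.508) = 10.514, so t = 70.514.
T = 100·t = 7051 K → 7000 K to the nearest 200 K.

7000 K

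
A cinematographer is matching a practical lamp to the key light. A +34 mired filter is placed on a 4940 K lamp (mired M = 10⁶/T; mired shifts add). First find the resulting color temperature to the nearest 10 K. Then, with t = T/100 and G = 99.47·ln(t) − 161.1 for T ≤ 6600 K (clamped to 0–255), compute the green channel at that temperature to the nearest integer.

M_in = 10⁶/4940 = 202.43; M_out = 202.43 + (+34) = 236.43.
T_out = 10⁶/236.43 = 4229.6 K → 4230 K; t = 42.3.
G = 99.47·ln 42.3 − 161.1 = 99.47·3.7448 − 161.1 = 211.394.
Rounded: 211.

211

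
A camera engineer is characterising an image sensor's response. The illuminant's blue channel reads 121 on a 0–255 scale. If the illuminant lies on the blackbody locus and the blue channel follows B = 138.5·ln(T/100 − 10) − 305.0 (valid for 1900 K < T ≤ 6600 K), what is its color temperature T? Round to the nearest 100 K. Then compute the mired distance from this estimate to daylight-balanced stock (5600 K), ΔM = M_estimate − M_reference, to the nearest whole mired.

+134 mireds

ln(t − 10) = (121 + 305.0) / 138.5 = 3.0758.
t − 10 = e^3.0758 = 21.667, so t = 31.667.
T = 100·t = 3167 K → 3200 K to the nearest 100 K.
M_estimate = 10⁶/3200 = 312.50; M_reference = 10⁶/5600 = 178.57.
ΔM = 312.50 − 178.57 = 133.93 → +134 mireds.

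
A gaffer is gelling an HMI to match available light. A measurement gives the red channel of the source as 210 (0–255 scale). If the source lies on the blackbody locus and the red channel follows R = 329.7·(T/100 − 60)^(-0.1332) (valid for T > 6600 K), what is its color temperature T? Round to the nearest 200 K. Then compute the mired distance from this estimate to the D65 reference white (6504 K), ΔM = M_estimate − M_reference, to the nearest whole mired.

(t − 60)^(-0.1332) = 210/329.7 = 0.63694.
t − 60 = 0.63694^(1/-0.1332) = 0.63694^(-7.508) = 29.561, so t = 89.561.
T = 100·t = 8956 K → 9000 K to the nearest 200 K.
M_estimate = 10⁶/9000 = 111.11; M_reference = 10⁶/6504 = 153.75.
ΔM = 111.11 − 153.75 = -42.64 → -43 mireds.

-43 mireds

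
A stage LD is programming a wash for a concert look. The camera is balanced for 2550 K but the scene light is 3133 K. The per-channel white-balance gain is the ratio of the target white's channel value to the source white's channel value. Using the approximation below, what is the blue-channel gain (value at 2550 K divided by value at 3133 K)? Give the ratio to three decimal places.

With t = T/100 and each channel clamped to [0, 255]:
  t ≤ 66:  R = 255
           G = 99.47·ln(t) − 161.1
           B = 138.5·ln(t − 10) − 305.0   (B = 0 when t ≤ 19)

0.628

At 3133 K (t = 31.33):
  B = 138.5·ln(31.33 − 10) − 305.0 = 138.5·ln 21.33 − 305.0 = 138.5·3.0601 − 305.0 = 118.826.
At 2550 K (t = 25.5):
  B = 138.5·ln(25.5 − 10) − 305.0 = 138.5·ln 15.5 − 305.0 = 138.5·2.7408 − 305.0 = 74.606.
Gain = 74.606 / 118.826 = 0.6279 → 0.628.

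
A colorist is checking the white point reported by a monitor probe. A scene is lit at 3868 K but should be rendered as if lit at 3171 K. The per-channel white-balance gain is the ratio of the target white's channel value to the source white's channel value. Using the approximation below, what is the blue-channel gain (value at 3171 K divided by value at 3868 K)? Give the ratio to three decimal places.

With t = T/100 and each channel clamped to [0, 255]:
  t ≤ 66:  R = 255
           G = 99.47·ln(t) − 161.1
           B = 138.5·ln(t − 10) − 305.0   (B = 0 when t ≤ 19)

0.759

At 3868 K (t = 38.68):
  B = 138.5·ln(38.68 − 10) − 305.0 = 138.5·ln 28.68 − 305.0 = 138.5·3.3562 − 305.0 = 159.834.
At 3171 K (t = 31.71):
  B = 138.5·ln(31.71 − 10) − 305.0 = 138.5·ln 21.71 − 305.0 = 138.5·3.0778 − 305.0 = 121.272.
Gain = 121.272 / 159.834 = 0.7587 → 0.759.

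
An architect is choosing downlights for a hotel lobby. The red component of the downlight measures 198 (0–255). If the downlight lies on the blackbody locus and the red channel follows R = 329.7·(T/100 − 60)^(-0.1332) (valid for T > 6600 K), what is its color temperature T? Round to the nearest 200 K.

10600 K

(t − 60)^(-0.1332) = 198/329.7 = 0.60055.
t − 60 = 0.60055^(1/-0.1332) = 0.60055^(-7.508) = 45.980, so t = 105.980.
T = 100·t = 10598 K → 10600 K to the nearest 200 K.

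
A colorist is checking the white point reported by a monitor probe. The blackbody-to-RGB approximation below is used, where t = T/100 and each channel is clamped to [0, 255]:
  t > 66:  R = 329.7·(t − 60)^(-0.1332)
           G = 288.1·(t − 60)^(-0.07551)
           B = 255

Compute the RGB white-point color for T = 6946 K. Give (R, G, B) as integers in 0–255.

(244, 243, 255)

t = 6946/100 = 69.46; the t > 66 branch applies.
R = 329.7·(69.46 − 60)^(-0.1332) = 329.7·9.46^(-0.1332) = 329.7·0.74133 = 244.416.
G = 288.1·(69.46 − 60)^(-0.07551) = 288.1·9.46^(-0.07551) = 288.1·0.84394 = 243.138.
B = 255 by definition for t > 66.
Rounded: (244, 243, 255).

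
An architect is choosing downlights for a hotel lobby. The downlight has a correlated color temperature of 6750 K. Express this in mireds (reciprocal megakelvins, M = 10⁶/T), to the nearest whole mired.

M = 10⁶ / 6750 = 148.148 → 148 mireds.

148 mireds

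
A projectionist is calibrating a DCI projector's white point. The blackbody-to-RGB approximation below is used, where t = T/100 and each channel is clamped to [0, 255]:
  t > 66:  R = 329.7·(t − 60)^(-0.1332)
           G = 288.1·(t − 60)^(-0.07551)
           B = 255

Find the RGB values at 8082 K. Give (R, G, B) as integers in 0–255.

t = 8082/100 = 80.82; the t > 66 branch applies.
R = 329.7·(80.82 − 60)^(-0.1332) = 329.7·20.82^(-0.1332) = 329.7·0.66739 = 220.038.
G = 288.1·(80.82 − 60)^(-0.07551) = 288.1·20.82^(-0.07551) = 288.1·0.79514 = 229.079.
B = 255 by definition for t > 66.
Rounded: (220, 229, 255).

(220, 229, 255)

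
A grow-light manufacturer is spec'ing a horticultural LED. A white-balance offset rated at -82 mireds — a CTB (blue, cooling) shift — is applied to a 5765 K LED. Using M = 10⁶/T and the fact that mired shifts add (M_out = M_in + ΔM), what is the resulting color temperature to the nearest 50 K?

M_in = 10⁶/5765 = 173.46 mireds.
M_out = 173.46 + (-82) = 91.46 mireds.
T_out = 10⁶/91.46 = 10933.7 K → 10950 K.

10950 K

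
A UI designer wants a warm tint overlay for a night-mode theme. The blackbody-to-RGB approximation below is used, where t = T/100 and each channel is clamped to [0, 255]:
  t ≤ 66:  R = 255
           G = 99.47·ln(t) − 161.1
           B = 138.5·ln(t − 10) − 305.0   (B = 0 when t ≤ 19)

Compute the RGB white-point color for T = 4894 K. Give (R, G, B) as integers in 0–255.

t = 4894/100 = 48.94; the t ≤ 66 branch applies.
R = 255 by definition for t ≤ 66.
G = 99.47·ln 48.94 − 161.1 = 99.47·3.8906 − 161.1 = 225.897.
B = 138.5·ln(48.94 − 10) − 305.0 = 138.5·ln 38.94 − 305.0 = 138.5·3.6620 − 305.0 = 202.190.
Rounded: (255, 226, 202).

(255, 226, 202)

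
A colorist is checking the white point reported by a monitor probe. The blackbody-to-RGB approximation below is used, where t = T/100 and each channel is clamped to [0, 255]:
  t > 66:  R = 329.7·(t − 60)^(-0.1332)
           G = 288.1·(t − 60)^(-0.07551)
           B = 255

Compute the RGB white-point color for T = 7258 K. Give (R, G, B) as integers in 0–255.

(235, 238, 255)

t = 7258/100 = 72.58; the t > 66 branch applies.
R = 329.7·(72.58 − 60)^(-0.1332) = 329.7·12.58^(-0.1332) = 329.7·0.71371 = 235.311.
G = 288.1·(72.58 − 60)^(-0.07551) = 288.1·12.58^(-0.07551) = 288.1·0.82597 = 237.961.
B = 255 by definition for t > 66.
Rounded: (235, 238, 255).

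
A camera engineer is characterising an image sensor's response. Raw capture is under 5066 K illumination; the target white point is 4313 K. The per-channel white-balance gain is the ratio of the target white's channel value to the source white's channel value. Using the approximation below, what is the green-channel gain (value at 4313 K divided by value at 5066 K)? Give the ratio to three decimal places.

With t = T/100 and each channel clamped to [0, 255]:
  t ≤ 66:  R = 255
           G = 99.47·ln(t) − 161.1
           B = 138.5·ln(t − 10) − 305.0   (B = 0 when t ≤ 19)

At 5066 K (t = 50.66):
  G = 99.47·ln 50.66 − 161.1 = 99.47·3.9251 − 161.1 = 229.333.
At 4313 K (t = 43.13):
  G = 99.47·ln 43.13 − 161.1 = 99.47·3.7642 − 161.1 = 213.327.
Gain = 213.327 / 229.333 = 0.9302 → 0.930.

0.930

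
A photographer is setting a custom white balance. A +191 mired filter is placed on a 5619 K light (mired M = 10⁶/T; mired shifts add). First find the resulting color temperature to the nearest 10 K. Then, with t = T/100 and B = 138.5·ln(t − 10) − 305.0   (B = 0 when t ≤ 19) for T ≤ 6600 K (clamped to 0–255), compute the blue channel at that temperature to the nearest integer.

88

M_in = 10⁶/5619 = 177.97; M_out = 177.97 + (+191) = 368.97.
T_out = 10⁶/368.97 = 2710.3 K → 2710 K; t = 27.1.
B = 138.5·ln(27.1 − 10) − 305.0 = 138.5·ln 17.1 − 305.0 = 138.5·2.8391 − 305.0 = 88.212.
Rounded: 88.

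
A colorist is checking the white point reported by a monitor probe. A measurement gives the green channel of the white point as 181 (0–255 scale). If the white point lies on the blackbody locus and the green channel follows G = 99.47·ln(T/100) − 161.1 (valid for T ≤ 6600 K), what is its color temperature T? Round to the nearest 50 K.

ln t = (181 + 161.1) / 99.47 = 3.4392.
t = e^3.4392 = 31.163.
T = 100·t = 3116 K → 3100 K to the nearest 50 K.

3100 K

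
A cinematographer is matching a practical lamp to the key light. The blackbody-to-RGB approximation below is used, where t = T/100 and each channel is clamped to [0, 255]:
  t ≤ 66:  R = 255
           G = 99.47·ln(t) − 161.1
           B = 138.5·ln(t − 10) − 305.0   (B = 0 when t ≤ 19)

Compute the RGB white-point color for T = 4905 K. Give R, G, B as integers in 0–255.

t = 4905/100 = 49.05; the t ≤ 66 branch applies.
R = 255 by definition for t ≤ 66.
G = 99.47·ln 49.05 − 161.1 = 99.47·3.8928 − 161.1 = 226.121.
B = 138.5·ln(49.05 − 10) − 305.0 = 138.5·ln 39.05 − 305.0 = 138.5·3.6648 − 305.0 = 202.581.
Rounded: (255, 226, 203).

R=255, G=226, B=203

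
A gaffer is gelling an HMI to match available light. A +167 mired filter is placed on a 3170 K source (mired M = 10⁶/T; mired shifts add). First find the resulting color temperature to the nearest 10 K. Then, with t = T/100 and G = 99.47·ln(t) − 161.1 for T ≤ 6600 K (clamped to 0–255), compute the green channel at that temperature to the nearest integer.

M_in = 10⁶/3170 = 315.46; M_out = 315.46 + (+167) = 482.46.
T_out = 10⁶/482.46 = 2072.7 K → 2070 K; t = 20.7.
G = 99.47·ln 20.7 − 161.1 = 99.47·3.0301 − 161.1 = 140.307.
Rounded: 140.

140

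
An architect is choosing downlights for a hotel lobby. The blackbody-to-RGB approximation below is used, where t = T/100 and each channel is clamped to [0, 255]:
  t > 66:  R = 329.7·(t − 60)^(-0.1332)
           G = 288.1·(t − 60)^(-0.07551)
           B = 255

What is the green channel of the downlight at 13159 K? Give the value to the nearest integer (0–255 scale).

209

t = 13159/100 = 131.59; the t > 66 branch applies.
G = 288.1·(131.59 − 60)^(-0.07551) = 288.1·71.59^(-0.07551) = 288.1·0.72434 = 208.681.
Rounded: 209.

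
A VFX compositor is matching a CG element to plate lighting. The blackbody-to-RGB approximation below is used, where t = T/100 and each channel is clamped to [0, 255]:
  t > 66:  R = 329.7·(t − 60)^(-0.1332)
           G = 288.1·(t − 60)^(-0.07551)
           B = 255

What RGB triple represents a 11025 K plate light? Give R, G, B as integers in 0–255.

t = 11025/100 = 110.25; the t > 66 branch applies.
R = 329.7·(110.25 − 60)^(-0.1332) = 329.7·50.25^(-0.1332) = 329.7·0.59348 = 195.672.
G = 288.1·(110.25 − 60)^(-0.07551) = 288.1·50.25^(-0.07551) = 288.1·0.74396 = 214.334.
B = 255 by definition for t > 66.
Rounded: (196, 214, 255).

R=196, G=214, B=255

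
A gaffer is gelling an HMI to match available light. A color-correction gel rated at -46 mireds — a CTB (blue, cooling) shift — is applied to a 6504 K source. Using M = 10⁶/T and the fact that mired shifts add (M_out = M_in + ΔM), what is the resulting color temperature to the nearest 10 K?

M_in = 10⁶/6504 = 153.75 mireds.
M_out = 153.75 + (-46) = 107.75 mireds.
T_out = 10⁶/107.75 = 9280.6 K → 9280 K.

9280 K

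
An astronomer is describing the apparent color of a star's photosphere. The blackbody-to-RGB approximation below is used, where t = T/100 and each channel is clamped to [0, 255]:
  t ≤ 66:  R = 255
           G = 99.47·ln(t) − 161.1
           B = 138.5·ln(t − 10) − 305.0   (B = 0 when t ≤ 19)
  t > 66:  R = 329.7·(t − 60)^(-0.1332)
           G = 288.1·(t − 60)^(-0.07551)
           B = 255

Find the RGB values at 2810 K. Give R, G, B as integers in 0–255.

R=255, G=171, B=96

t = 2810/100 = 28.1; the t ≤ 66 branch applies.
R = 255 by definition for t ≤ 66.
G = 99.47·ln 28.1 − 161.1 = 99.47·3.3358 − 161.1 = 170.709.
B = 138.5·ln(28.1 − 10) − 305.0 = 138.5·ln 18.1 − 305.0 = 138.5·2.8959 − 305.0 = 96.084.
Rounded: (255, 171, 96).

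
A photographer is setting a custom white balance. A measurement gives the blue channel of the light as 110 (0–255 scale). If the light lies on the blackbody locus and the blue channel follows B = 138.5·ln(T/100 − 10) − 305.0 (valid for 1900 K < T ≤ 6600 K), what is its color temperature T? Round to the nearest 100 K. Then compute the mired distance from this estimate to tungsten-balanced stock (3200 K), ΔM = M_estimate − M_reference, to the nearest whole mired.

ln(t − 10) = (110 + 305.0) / 138.5 = 2.9964.
t − 10 = e^2.9964 = 20.013, so t = 30.013.
T = 100·t = 3001 K → 3000 K to the nearest 100 K.
M_estimate = 10⁶/3000 = 333.33; M_reference = 10⁶/3200 = 312.50.
ΔM = 333.33 − 312.50 = 20.83 → +21 mireds.

+21 mireds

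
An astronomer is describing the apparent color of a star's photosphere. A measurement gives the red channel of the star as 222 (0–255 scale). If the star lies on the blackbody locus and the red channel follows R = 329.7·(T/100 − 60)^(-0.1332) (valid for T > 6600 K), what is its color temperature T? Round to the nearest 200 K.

(t − 60)^(-0.1332) = 222/329.7 = 0.67334.
t − 60 = 0.67334^(1/-0.1332) = 0.67334^(-7.508) = 19.478, so t = 79.478.
T = 100·t = 7948 K → 8000 K to the nearest 200 K.

8000 K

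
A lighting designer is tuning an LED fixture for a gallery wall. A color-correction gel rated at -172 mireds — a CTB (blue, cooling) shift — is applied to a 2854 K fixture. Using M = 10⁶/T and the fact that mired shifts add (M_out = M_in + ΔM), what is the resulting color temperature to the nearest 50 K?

5600 K

M_in = 10⁶/2854 = 350.39 mireds.
M_out = 350.39 + (-172) = 178.39 mireds.
T_out = 10⁶/178.39 = 5605.8 K → 5600 K.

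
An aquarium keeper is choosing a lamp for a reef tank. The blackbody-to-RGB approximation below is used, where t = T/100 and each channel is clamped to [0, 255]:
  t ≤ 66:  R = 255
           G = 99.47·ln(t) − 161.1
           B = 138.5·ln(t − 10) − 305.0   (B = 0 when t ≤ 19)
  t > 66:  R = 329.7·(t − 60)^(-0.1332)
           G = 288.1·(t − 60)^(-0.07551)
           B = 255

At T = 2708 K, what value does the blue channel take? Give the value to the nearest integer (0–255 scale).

88

t = 2708/100 = 27.08; the t ≤ 66 branch applies.
B = 138.5·ln(27.08 − 10) − 305.0 = 138.5·ln 17.08 − 305.0 = 138.5·2.8379 − 305.0 = 88.050.
Rounded: 88.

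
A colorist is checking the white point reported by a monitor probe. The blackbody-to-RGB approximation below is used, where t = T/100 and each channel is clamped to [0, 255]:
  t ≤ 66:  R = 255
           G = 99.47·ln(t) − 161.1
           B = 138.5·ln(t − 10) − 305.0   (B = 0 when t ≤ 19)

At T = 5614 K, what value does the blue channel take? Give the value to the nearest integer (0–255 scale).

t = 5614/100 = 56.14; the t ≤ 66 branch applies.
B = 138.5·ln(56.14 − 10) − 305.0 = 138.5·ln 46.14 − 305.0 = 138.5·3.8317 − 305.0 = 225.688.
Rounded: 226.

226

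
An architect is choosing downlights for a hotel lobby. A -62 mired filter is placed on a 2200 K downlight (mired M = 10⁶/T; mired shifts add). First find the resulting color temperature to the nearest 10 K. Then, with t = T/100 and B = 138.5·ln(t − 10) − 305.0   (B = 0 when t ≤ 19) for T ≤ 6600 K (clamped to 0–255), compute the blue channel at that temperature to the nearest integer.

75

M_in = 10⁶/2200 = 454.55; M_out = 454.55 + (-62) = 392.55.
T_out = 10⁶/392.55 = 2547.5 K → 2550 K; t = 25.5.
B = 138.5·ln(25.5 − 10) − 305.0 = 138.5·ln 15.5 − 305.0 = 138.5·2.7408 − 305.0 = 74.606.
Rounded: 75.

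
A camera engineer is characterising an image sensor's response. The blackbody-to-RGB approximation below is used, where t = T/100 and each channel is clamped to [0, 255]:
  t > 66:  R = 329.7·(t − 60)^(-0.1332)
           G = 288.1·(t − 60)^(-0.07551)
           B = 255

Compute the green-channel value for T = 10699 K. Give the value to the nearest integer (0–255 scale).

t = 10699/100 = 106.99; the t > 66 branch applies.
G = 288.1·(106.99 − 60)^(-0.07551) = 288.1·46.99^(-0.07551) = 288.1·0.74773 = 215.422.
Rounded: 215.

215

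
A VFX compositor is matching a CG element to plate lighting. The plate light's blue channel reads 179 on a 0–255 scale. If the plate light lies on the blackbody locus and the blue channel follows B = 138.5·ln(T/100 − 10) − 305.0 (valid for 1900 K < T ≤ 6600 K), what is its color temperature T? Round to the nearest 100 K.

ln(t − 10) = (179 + 305.0) / 138.5 = 3.4946.
t − 10 = e^3.4946 = 32.937, so t = 42.937.
T = 100·t = 4294 K → 4300 K to the nearest 100 K.

4300 K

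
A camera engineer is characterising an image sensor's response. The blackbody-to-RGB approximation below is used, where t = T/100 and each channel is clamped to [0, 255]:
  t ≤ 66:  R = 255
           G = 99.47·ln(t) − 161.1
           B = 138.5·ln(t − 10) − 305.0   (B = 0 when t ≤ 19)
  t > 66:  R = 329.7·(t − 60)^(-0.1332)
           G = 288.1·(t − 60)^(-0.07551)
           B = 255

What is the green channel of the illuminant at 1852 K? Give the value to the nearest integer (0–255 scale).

129

t = 1852/100 = 18.52; the t ≤ 66 branch applies.
G = 99.47·ln 18.52 − 161.1 = 99.47·2.9189 − 161.1 = 129.238.
Rounded: 129.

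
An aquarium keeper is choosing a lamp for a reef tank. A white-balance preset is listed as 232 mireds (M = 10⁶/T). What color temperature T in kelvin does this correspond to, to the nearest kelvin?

T = 10⁶ / 232 = 4310.34 K → 4310 K.

4310 K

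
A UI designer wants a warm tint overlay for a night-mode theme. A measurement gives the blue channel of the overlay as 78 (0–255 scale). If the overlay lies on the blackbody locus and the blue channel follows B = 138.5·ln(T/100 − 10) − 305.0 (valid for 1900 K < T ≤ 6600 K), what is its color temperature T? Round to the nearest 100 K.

2600 K

ln(t − 10) = (78 + 305.0) / 138.5 = 2.7653.
t − 10 = e^2.7653 = 15.884, so t = 25.884.
T = 100·t = 2588 K → 2600 K to the nearest 100 K.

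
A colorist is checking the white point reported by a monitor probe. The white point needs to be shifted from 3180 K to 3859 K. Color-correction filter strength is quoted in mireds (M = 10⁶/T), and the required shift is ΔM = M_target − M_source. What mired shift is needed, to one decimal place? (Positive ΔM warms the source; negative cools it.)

M_source = 10⁶/3180 = 314.465; M_target = 10⁶/3859 = 259.134.
ΔM = 259.134 − 314.465 = -55.331 → -55.3 mireds, a cooling shift.

-55.3 mireds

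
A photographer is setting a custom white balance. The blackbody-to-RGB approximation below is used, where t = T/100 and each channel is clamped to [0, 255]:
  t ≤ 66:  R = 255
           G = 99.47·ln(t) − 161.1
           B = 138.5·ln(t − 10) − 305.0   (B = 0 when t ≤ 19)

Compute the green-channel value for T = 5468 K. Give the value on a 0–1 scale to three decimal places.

t = 5468/100 = 54.68; the t ≤ 66 branch applies.
G = 99.47·ln 54.68 − 161.1 = 99.47·4.0015 − 161.1 = 236.929.
On a 0–1 scale: 236.929/255 = 0.9291 → 0.929.

0.929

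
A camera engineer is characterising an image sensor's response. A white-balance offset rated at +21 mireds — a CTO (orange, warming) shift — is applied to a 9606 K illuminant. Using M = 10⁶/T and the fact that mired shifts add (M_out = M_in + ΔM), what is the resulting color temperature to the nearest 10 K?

7990 K

M_in = 10⁶/9606 = 104.10 mireds.
M_out = 104.10 + (+21) = 125.10 mireds.
T_out = 10⁶/125.10 = 7993.5 K → 7990 K.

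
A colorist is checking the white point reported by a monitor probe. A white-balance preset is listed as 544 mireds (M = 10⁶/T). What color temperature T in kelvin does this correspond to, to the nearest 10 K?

T = 10⁶ / 544 = 1838.24 K → 1840 K.

1840 K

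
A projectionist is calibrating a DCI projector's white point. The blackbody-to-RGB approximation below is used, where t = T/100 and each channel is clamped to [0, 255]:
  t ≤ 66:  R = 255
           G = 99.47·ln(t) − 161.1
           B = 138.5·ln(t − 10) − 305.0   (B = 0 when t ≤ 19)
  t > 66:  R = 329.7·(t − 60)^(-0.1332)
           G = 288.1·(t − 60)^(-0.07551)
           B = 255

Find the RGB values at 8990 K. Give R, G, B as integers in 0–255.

t = 8990/100 = 89.9; the t > 66 branch applies.
R = 329.7·(89.9 − 60)^(-0.1332) = 329.7·29.9^(-0.1332) = 329.7·0.63598 = 209.681.
G = 288.1·(89.9 − 60)^(-0.07551) = 288.1·29.9^(-0.07551) = 288.1·0.77370 = 222.903.
B = 255 by definition for t > 66.
Rounded: (210, 223, 255).

R=210, G=223, B=255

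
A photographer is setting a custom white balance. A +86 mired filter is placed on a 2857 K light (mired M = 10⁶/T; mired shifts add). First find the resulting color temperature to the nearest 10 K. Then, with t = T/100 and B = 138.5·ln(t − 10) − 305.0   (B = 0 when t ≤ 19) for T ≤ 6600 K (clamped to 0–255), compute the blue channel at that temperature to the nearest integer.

M_in = 10⁶/2857 = 350.02; M_out = 350.02 + (+86) = 436.02.
T_out = 10⁶/436.02 = 2293.5 K → 2290 K; t = 22.9.
B = 138.5·ln(22.9 − 10) − 305.0 = 138.5·ln 12.9 − 305.0 = 138.5·2.5572 − 305.0 = 49.176.
Rounded: 49.

49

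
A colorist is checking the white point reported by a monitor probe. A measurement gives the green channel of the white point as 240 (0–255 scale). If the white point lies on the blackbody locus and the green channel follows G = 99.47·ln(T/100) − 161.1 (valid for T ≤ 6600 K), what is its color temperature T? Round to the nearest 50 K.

ln t = (240 + 161.1) / 99.47 = 4.0324.
t = e^4.0324 = 56.394.
T = 100·t = 5639 K → 5650 K to the nearest 50 K.

5650 K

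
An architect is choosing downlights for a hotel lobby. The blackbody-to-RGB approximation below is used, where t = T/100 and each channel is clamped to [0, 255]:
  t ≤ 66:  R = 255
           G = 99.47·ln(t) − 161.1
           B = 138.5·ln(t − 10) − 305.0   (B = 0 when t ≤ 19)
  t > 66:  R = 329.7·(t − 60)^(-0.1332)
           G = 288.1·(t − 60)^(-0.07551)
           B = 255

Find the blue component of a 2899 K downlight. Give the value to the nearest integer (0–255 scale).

t = 2899/100 = 28.99; the t ≤ 66 branch applies.
B = 138.5·ln(28.99 − 10) − 305.0 = 138.5·ln 18.99 − 305.0 = 138.5·2.9439 − 305.0 = 102.732.
Rounded: 103.

103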